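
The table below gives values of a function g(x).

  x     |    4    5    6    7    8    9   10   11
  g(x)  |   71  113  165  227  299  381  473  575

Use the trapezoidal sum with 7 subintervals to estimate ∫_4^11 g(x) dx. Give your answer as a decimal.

1981

Δx = 1.
T_7 = (1/2)·[71 + 2·113 + 2·165 + 2·227 + 2·299 + 2·381 + 2·473 + 575] = 1981.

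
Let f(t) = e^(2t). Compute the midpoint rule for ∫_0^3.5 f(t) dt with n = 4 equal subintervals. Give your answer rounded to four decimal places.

483.6895

Δt = (3.5 − 0)/4 = 0.875.
Midpoints: 0.4375, 1.3125, 2.1875, 3.0625.
f(0.4375) ≈ 2.3989, f(1.3125) ≈ 13.8046, f(2.1875) ≈ 79.4398, f(3.0625) ≈ 457.1447.
Sum = Δt · [f(0.4375) + f(1.3125) + f(2.1875) + f(3.0625)].
Sum ≈ 483.6895.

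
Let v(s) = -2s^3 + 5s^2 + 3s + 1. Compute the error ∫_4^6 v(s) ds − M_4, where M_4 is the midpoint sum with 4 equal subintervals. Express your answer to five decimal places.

Exact integral: ∫_4^6 v(s) ds ≈ -234.6666667.
M_4 = -233.625.
Error ≈ -234.6666667 − (-233.625) ≈ -1.04167.

-1.04167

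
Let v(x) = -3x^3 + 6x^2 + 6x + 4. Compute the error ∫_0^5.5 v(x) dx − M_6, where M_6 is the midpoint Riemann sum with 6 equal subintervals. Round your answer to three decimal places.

Exact integral: ∫_0^5.5 v(x) dx = -240.796875.
M_6 ≈ -233.57574.
Error ≈ -240.796875 − (-233.57574) ≈ -7.221.

-7.221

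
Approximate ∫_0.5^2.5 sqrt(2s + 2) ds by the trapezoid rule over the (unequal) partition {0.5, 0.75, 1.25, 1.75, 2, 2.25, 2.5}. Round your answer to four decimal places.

Subinterval widths: 0.25, 0.5, 0.5, 0.25, 0.25, 0.25.
f(0.5) ≈ 1.7321, f(0.75) ≈ 1.8708, f(1.25) ≈ 2.1213, f(1.75) ≈ 2.3452, f(2) ≈ 2.4495, f(2.25) ≈ 2.5495, f(2.5) ≈ 2.6458.
On each subinterval the trapezoid contributes (Δs_i/2)·[f(s_{i-1}) + f(s_i)].
Sum ≈ 4.4386.

4.4386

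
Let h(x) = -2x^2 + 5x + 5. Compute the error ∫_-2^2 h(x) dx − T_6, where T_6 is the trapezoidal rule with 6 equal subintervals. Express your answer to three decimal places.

0.593

Exact integral: ∫_-2^2 h(x) dx ≈ 9.33333.
T_6 ≈ 8.74074.
Error ≈ 9.33333 − 8.74074 ≈ 0.593.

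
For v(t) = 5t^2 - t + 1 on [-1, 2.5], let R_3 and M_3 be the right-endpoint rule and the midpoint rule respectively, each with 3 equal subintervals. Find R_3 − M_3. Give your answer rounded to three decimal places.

R_3 ≈ 45.82407.
M_3 ≈ 26.59838.
R_3 − M_3 ≈ 19.226.

19.226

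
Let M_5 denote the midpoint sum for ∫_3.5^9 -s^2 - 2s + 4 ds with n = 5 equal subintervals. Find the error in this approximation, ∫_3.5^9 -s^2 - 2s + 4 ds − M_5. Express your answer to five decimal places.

-0.55458

Exact integral: ∫_3.5^9 f(s) ds ≈ -275.4583333.
M_5 = -274.90375.
Error ≈ -275.4583333 − (-274.90375) ≈ -0.55458.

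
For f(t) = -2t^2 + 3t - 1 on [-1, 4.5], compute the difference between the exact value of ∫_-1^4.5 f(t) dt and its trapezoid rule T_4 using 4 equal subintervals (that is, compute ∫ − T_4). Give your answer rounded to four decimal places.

3.4661

Exact integral: ∫_-1^4.5 f(t) dt ≈ -38.041667.
T_4 = -41.5078125.
Error ≈ -38.041667 − (-41.5078125) ≈ 3.4661.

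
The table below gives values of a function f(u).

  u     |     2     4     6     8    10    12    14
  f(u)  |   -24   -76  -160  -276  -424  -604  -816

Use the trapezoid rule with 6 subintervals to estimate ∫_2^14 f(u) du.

-3920

Δu = 2.
T_6 = (2/2)·[(-24) + 2·(-76) + 2·(-160) + 2·(-276) + 2·(-424) + 2·(-604) + (-816)] = -3920.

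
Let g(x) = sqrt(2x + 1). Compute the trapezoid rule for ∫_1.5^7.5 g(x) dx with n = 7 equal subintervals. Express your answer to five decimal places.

Δx = (7.5 − 1.5)/7 = 6/7.
g(1.5) ≈ 2.00000, g(33/14) ≈ 2.39046, g(45/14) ≈ 2.72554, g(57/14) ≈ 3.02372, g(69/14) ≈ 3.29502, g(81/14) ≈ 3.54562, g(93/14) ≈ 3.77964, g(7.5) ≈ 4.00000.
T_7 = (Δx/2)·[g(x_0) + 2g(x_1) + ... + 2g(x_{6}) + g(x_7)].
Sum ≈ 18.65143.

18.65143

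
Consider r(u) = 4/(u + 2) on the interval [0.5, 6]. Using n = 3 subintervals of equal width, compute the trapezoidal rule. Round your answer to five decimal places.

4.80650

Δu = (6 − 0.5)/3 = 11/6.
r(0.5) = 1.6, r(7/3) = 12/13, r(25/6) = 24/37, r(6) = 0.5.
T_3 = (Δu/2)·[r(u_0) + 2r(u_1) + 2r(u_2) + r(u_3)].
Sum ≈ 4.80650.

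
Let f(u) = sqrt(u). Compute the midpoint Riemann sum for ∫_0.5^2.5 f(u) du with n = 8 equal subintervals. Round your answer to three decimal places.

Δu = (2.5 − 0.5)/8 = 0.25.
Midpoints: 0.625, 0.875, 1.125, 1.375, 1.625, 1.875, 2.125, 2.375.
f(0.625) ≈ 0.791, f(0.875) ≈ 0.935, f(1.125) ≈ 1.061, f(1.375) ≈ 1.173, f(1.625) ≈ 1.275, f(1.875) ≈ 1.369, f(2.125) ≈ 1.458, f(2.375) ≈ 1.541.
Sum = Δu · [f(0.625) + f(0.875) + f(1.125) + ...].
Sum ≈ 2.401.

2.401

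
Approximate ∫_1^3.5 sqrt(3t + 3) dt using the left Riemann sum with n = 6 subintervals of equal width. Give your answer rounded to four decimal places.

Δt = (3.5 − 1)/6 = 5/12.
Left endpoints: 1, 17/12, 11/6, 2.25, 8/3, 37/12.
f(1) ≈ 2.4495, f(17/12) ≈ 2.6926, f(11/6) ≈ 2.9155, f(2.25) ≈ 3.1225, f(8/3) ≈ 3.3166, f(37/12) ≈ 3.5000.
Sum = Δt · [f(1) + f(17/12) + f(11/6) + ...].
Sum ≈ 7.4986.

7.4986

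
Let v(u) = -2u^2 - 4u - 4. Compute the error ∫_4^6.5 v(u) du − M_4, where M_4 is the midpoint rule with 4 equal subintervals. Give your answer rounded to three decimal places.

Exact integral: ∫_4^6.5 v(u) du ≈ -202.91667.
M_4 = -202.75390625.
Error ≈ -202.91667 − (-202.75390625) ≈ -0.163.

-0.163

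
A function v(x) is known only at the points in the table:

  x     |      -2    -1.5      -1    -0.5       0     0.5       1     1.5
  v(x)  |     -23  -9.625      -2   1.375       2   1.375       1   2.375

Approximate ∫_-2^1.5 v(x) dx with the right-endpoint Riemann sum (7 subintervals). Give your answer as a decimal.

Δx = 0.5.
Sum = 0.5·[(-9.625) + (-2) + 1.375 + 2 + 1.375 + 1 + 2.375] = -1.75.

-1.75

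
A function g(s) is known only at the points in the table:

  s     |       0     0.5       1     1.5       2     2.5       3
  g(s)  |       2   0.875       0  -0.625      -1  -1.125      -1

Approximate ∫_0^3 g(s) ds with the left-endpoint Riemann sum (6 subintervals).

Δs = 0.5.
Sum = 0.5·[2 + 0.875 + 0 + (-0.625) + (-1) + (-1.125)] = 0.0625.

0.0625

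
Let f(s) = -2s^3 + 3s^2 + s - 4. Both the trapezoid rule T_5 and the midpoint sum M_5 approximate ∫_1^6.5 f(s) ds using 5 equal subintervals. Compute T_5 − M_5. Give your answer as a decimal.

-32.443125

T_5 = -641.41.
M_5 = -608.966875.
T_5 − M_5 = -32.443125.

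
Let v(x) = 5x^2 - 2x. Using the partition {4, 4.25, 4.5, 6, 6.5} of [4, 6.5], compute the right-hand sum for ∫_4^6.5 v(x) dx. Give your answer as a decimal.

Subinterval widths: 0.25, 0.25, 1.5, 0.5.
Right endpoints: 4.25, 4.5, 6, 6.5.
v(4.25) = 81.8125, v(4.5) = 92.25, v(6) = 168, v(6.5) = 198.25.
Sum = Σ Δx_i · v(x_i).
Sum = 394.640625.

394.640625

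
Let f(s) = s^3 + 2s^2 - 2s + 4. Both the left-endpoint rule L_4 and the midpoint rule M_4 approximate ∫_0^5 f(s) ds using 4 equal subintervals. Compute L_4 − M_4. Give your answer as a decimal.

-84.5703125

L_4 = 143.828125.
M_4 = 228.3984375.
L_4 − M_4 = -84.5703125.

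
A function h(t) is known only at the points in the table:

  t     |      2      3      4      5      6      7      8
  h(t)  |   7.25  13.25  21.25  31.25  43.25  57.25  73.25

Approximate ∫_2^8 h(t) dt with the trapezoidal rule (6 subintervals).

206.5

Δt = 1.
T_6 = (1/2)·[7.25 + 2·13.25 + 2·21.25 + 2·31.25 + 2·43.25 + 2·57.25 + 73.25] = 206.5.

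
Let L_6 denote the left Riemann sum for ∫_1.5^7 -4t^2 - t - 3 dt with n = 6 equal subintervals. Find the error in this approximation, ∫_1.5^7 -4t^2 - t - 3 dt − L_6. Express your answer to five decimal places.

-85.14815

Exact integral: ∫_1.5^7 f(t) dt ≈ -492.7083333.
L_6 ≈ -407.5601852.
Error ≈ -492.7083333 − (-407.5601852) ≈ -85.14815.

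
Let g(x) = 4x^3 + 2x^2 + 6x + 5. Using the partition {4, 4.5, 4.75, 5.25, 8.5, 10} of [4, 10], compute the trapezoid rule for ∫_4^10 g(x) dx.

Subinterval widths: 0.5, 0.25, 0.5, 3.25, 1.5.
g(4) = 317, g(4.5) = 437, g(4.75) = 507.3125, g(5.25) = 670.4375, g(8.5) = 2657, g(10) = 4265.
On each subinterval the trapezoid contributes (Δx_i/2)·[g(x_{i-1}) + g(x_i)].
Sum = 11199.5625.

11199.5625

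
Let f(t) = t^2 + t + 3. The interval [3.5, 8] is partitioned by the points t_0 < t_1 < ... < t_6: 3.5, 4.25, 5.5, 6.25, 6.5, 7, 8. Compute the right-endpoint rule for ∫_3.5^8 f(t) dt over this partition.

221.09375

Subinterval widths: 0.75, 1.25, 0.75, 0.25, 0.5, 1.
Right endpoints: 4.25, 5.5, 6.25, 6.5, 7, 8.
f(4.25) = 25.3125, f(5.5) = 38.75, f(6.25) = 48.3125, f(6.5) = 51.75, f(7) = 59, f(8) = 75.
Sum = Σ Δt_i · f(t_i).
Sum = 221.09375.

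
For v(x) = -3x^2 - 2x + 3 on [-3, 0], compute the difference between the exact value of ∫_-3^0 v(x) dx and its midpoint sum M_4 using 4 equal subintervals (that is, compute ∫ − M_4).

Exact integral: ∫_-3^0 v(x) dx = -9.
M_4 = -8.578125.
Error = -9 − (-8.578125) = -0.421875.

-0.421875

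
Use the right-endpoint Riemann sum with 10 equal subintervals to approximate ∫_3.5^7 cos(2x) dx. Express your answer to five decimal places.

Δx = (7 − 3.5)/10 = 0.35.
Right endpoints: 3.85, 4.2, 4.55, 4.9, 5.25, 5.6, 5.95, 6.3, 6.65, 7.
f(3.85) ≈ 0.15337, f(4.2) ≈ -0.51929, f(4.55) ≈ -0.94772, f(4.9) ≈ -0.93043, f(5.25) ≈ -0.47554, f(5.6) ≈ 0.20300, f(5.95) ≈ 0.78607, f(6.3) ≈ 0.99943, f(6.65) ≈ 0.74275, f(7) ≈ 0.13674.
Sum = Δx · [f(3.85) + f(4.2) + f(4.55) + ...].
Sum ≈ 0.05194.

0.05194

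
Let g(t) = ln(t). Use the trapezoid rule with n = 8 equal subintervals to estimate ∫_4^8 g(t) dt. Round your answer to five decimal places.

7.08775

Δt = (8 − 4)/8 = 0.5.
g(4) ≈ 1.38629, g(4.5) ≈ 1.50408, g(5) ≈ 1.60944, g(5.5) ≈ 1.70475, g(6) ≈ 1.79176, g(6.5) ≈ 1.87180, g(7) ≈ 1.94591, g(7.5) ≈ 2.01490, g(8) ≈ 2.07944.
T_8 = (Δt/2)·[g(t_0) + 2g(t_1) + ... + 2g(t_{7}) + g(t_8)].
Sum ≈ 7.08775.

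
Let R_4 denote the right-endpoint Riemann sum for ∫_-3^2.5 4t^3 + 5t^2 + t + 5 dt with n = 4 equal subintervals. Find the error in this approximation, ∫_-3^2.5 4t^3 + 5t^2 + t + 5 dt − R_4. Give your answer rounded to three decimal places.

Exact integral: ∫_-3^2.5 f(t) dt ≈ 55.22917.
R_4 = 170.2421875.
Error ≈ 55.22917 − 170.2421875 ≈ -115.013.

-115.013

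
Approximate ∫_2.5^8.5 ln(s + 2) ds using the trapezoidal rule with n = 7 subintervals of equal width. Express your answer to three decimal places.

11.913

Δs = (8.5 − 2.5)/7 = 6/7.
f(2.5) ≈ 1.504, f(47/14) ≈ 1.678, f(59/14) ≈ 1.827, f(71/14) ≈ 1.956, f(83/14) ≈ 2.070, f(95/14) ≈ 2.173, f(107/14) ≈ 2.266, f(8.5) ≈ 2.351.
T_7 = (Δs/2)·[f(s_0) + 2f(s_1) + ... + 2f(s_{6}) + f(s_7)].
Sum ≈ 11.913.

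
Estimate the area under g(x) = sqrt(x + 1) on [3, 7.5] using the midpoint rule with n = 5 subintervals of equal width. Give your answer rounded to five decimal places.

11.19034

Δx = (7.5 − 3)/5 = 0.9.
Midpoints: 3.45, 4.35, 5.25, 6.15, 7.05.
g(3.45) ≈ 2.10950, g(4.35) ≈ 2.31301, g(5.25) ≈ 2.50000, g(6.15) ≈ 2.67395, g(7.05) ≈ 2.83725.
Sum = Δx · [g(3.45) + g(4.35) + g(5.25) + g(6.15) + g(7.05)].
Sum ≈ 11.19034.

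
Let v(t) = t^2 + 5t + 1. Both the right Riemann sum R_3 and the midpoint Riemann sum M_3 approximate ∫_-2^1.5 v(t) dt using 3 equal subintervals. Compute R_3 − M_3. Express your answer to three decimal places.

10.378

R_3 ≈ 12.89815.
M_3 ≈ 2.51968.
R_3 − M_3 ≈ 10.378.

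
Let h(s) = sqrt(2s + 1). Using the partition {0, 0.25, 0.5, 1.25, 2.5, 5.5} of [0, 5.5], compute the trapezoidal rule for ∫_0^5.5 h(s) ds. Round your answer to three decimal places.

13.410

Subinterval widths: 0.25, 0.25, 0.75, 1.25, 3.
h(0) ≈ 1.000, h(0.25) ≈ 1.225, h(0.5) ≈ 1.414, h(1.25) ≈ 1.871, h(2.5) ≈ 2.449, h(5.5) ≈ 3.464.
On each subinterval the trapezoid contributes (Δs_i/2)·[h(s_{i-1}) + h(s_i)].
Sum ≈ 13.410.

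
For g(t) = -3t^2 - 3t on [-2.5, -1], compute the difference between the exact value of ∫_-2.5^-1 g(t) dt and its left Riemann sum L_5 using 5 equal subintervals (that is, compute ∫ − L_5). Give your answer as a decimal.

Exact integral: ∫_-2.5^-1 g(t) dt = -6.75.
L_5 = -8.505.
Error = -6.75 − (-8.505) = 1.755.

1.755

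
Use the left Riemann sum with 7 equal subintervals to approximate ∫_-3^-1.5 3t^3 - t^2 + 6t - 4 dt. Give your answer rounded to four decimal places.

Δt = (-1.5 − (-3))/7 = 3/14.
Left endpoints: -3, -39/14, -18/7, -33/14, -15/7, -27/14, -12/7.
f(-3) = -112, f(-39/14) = -256091/2744, f(-18/7) = -26428/343, f(-33/14) = -172841/2744, f(-15/7) = -17482/343, f(-27/14) = -111983/2744, f(-12/7) = -11092/343.
Sum = Δt · [f(-3) + f(-39/14) + f(-18/7) + ...].
Sum ≈ -100.6033.

-100.6033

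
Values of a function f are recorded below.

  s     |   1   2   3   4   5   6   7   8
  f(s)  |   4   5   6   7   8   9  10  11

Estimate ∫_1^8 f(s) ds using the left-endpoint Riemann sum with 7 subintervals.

Δs = 1.
Sum = 1·[4 + 5 + 6 + 7 + 8 + 9 + 10] = 49.

49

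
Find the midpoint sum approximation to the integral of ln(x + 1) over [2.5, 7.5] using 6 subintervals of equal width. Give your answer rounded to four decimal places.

Δx = (7.5 − 2.5)/6 = 5/6.
Midpoints: 35/12, 3.75, 55/12, 65/12, 6.25, 85/12.
f(35/12) ≈ 1.3652, f(3.75) ≈ 1.5581, f(55/12) ≈ 1.7198, f(65/12) ≈ 1.8589, f(6.25) ≈ 1.9810, f(85/12) ≈ 2.0898.
Sum = Δx · [f(35/12) + f(3.75) + f(55/12) + ...].
Sum ≈ 8.8107.

8.8107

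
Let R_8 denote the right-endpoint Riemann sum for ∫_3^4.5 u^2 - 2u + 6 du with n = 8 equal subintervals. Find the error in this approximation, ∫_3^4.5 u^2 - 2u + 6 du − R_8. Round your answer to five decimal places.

-0.78223

Exact integral: ∫_3^4.5 f(u) du = 19.125.
R_8 ≈ 19.9072266.
Error ≈ 19.125 − 19.9072266 ≈ -0.78223.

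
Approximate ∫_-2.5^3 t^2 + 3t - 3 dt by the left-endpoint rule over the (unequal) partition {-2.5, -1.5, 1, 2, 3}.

-9.375

Subinterval widths: 1, 2.5, 1, 1.
Left endpoints: -2.5, -1.5, 1, 2.
f(-2.5) = -4.25, f(-1.5) = -5.25, f(1) = 1, f(2) = 7.
Sum = Σ Δt_i · f(t_i).
Sum = -9.375.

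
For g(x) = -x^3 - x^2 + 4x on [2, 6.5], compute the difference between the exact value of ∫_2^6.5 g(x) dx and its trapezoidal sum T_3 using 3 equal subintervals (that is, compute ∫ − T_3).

23.203125

Exact integral: ∫_2^6.5 g(x) dx = -454.640625.
T_3 = -477.84375.
Error = -454.640625 − (-477.84375) = 23.203125.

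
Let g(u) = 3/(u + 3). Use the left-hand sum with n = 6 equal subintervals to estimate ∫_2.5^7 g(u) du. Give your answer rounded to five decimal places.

1.88879

Δu = (7 − 2.5)/6 = 0.75.
Left endpoints: 2.5, 3.25, 4, 4.75, 5.5, 6.25.
g(2.5) = 6/11, g(3.25) = 0.48, g(4) = 3/7, g(4.75) = 12/31, g(5.5) = 6/17, g(6.25) = 12/37.
Sum = Δu · [g(2.5) + g(3.25) + g(4) + ...].
Sum ≈ 1.88879.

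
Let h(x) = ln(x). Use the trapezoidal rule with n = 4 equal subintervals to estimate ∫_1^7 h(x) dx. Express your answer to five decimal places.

Δx = (7 − 1)/4 = 1.5.
h(1) ≈ 0.00000, h(2.5) ≈ 0.91629, h(4) ≈ 1.38629, h(5.5) ≈ 1.70475, h(7) ≈ 1.94591.
T_4 = (Δx/2)·[h(x_0) + 2h(x_1) + 2h(x_2) + 2h(x_3) + h(x_4)].
Sum ≈ 7.47043.

7.47043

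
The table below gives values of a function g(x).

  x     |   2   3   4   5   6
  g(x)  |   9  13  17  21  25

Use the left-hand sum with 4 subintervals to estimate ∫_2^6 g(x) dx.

60

Δx = 1.
Sum = 1·[9 + 13 + 17 + 21] = 60.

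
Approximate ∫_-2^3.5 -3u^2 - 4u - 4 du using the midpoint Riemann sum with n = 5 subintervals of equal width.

Δu = (3.5 − (-2))/5 = 1.1.
Midpoints: -1.45, -0.35, 0.75, 1.85, 2.95.
f(-1.45) = -4.5075, f(-0.35) = -2.9675, f(0.75) = -8.6875, f(1.85) = -21.6675, f(2.95) = -41.9075.
Sum = Δu · [f(-1.45) + f(-0.35) + f(0.75) + f(1.85) + f(2.95)].
Sum = -87.71125.

-87.71125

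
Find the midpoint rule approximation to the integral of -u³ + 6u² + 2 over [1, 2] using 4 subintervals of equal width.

Δu = (2 − 1)/4 = 0.25.
Midpoints: 1.125, 1.375, 1.625, 1.875.
f(1.125) = 4183/512, f(1.375) = 5501/512, f(1.625) = 6939/512, f(1.875) = 8449/512.
Sum = Δu · [f(1.125) + f(1.375) + f(1.625) + f(1.875)].
Sum = 12.2421875.

12.2421875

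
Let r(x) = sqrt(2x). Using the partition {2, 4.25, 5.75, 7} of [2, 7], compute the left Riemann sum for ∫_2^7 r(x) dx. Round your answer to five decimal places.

Subinterval widths: 2.25, 1.5, 1.25.
Left endpoints: 2, 4.25, 5.75.
r(2) ≈ 2.00000, r(4.25) ≈ 2.91548, r(5.75) ≈ 3.39116.
Sum = Σ Δx_i · r(x_i).
Sum ≈ 13.11217.

13.11217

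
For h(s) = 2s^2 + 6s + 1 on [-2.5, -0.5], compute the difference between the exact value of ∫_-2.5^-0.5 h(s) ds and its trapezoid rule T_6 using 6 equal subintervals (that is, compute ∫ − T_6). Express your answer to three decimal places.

-0.074

Exact integral: ∫_-2.5^-0.5 h(s) ds ≈ -5.66667.
T_6 ≈ -5.59259.
Error ≈ -5.66667 − (-5.59259) ≈ -0.074.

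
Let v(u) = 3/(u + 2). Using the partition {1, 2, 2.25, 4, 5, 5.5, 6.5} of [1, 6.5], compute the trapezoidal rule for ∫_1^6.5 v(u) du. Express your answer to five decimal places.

Subinterval widths: 1, 0.25, 1.75, 1, 0.5, 1.
v(1) = 1, v(2) = 0.75, v(2.25) = 12/17, v(4) = 0.5, v(5) = 3/7, v(5.5) = 0.4, v(6.5) = 6/17.
On each subinterval the trapezoid contributes (Δu_i/2)·[v(u_{i-1}) + v(u_i)].
Sum ≈ 3.16003.

3.16003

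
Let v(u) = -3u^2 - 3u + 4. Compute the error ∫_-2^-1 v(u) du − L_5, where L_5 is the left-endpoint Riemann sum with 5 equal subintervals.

0.62

Exact integral: ∫_-2^-1 v(u) du = 1.5.
L_5 = 0.88.
Error = 1.5 − 0.88 = 0.62.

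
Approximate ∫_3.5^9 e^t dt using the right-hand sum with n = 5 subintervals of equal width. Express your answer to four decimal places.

Δt = (9 − 3.5)/5 = 1.1.
Right endpoints: 4.6, 5.7, 6.8, 7.9, 9.
f(4.6) ≈ 99.4843, f(5.7) ≈ 298.8674, f(6.8) ≈ 897.8473, f(7.9) ≈ 2697.2823, f(9) ≈ 8103.0839.
Sum = Δt · [f(4.6) + f(5.7) + f(6.8) + f(7.9) + f(9)].
Sum ≈ 13306.2218.

13306.2218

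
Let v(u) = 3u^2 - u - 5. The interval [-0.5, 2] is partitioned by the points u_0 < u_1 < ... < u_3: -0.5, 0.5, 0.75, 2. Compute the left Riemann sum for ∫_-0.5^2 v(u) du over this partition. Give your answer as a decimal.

-10.015625

Subinterval widths: 1, 0.25, 1.25.
Left endpoints: -0.5, 0.5, 0.75.
v(-0.5) = -3.75, v(0.5) = -4.75, v(0.75) = -4.0625.
Sum = Σ Δu_i · v(u_i).
Sum = -10.015625.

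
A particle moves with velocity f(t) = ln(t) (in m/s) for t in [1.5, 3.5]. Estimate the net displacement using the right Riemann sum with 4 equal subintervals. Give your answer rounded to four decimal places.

Δt = (3.5 − 1.5)/4 = 0.5.
Right endpoints: 2, 2.5, 3, 3.5.
f(2) ≈ 0.6931, f(2.5) ≈ 0.9163, f(3) ≈ 1.0986, f(3.5) ≈ 1.2528.
Sum = Δt · [f(2) + f(2.5) + f(3) + f(3.5)].
Sum ≈ 1.9804.

1.9804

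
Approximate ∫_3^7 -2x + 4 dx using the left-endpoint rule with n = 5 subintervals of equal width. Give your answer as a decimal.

-20.8

Δx = (7 − 3)/5 = 0.8.
Left endpoints: 3, 3.8, 4.6, 5.4, 6.2.
f(3) = -2, f(3.8) = -3.6, f(4.6) = -5.2, f(5.4) = -6.8, f(6.2) = -8.4.
Sum = Δx · [f(3) + f(3.8) + f(4.6) + f(5.4) + f(6.2)].
Sum = -20.8.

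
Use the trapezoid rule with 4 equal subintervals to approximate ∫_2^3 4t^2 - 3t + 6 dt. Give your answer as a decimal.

Δt = (3 − 2)/4 = 0.25.
f(2) = 16, f(2.25) = 19.5, f(2.5) = 23.5, f(2.75) = 28, f(3) = 33.
T_4 = (Δt/2)·[f(t_0) + 2f(t_1) + 2f(t_2) + 2f(t_3) + f(t_4)].
Sum = 23.875.

23.875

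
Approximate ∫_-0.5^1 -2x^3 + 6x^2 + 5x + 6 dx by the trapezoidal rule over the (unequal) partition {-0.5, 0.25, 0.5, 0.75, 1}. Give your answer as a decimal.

13.1484375

Subinterval widths: 0.75, 0.25, 0.25, 0.25.
f(-0.5) = 5.25, f(0.25) = 7.59375, f(0.5) = 9.75, f(0.75) = 12.28125, f(1) = 15.
On each subinterval the trapezoid contributes (Δx_i/2)·[f(x_{i-1}) + f(x_i)].
Sum = 13.1484375.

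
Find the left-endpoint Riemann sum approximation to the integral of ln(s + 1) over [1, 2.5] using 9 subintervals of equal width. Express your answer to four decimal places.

1.4512

Δs = (2.5 − 1)/9 = 1/6.
Left endpoints: 1, 7/6, 4/3, 1.5, 5/3, 11/6, 2, 13/6, 7/3.
f(1) ≈ 0.6931, f(7/6) ≈ 0.7732, f(4/3) ≈ 0.8473, f(1.5) ≈ 0.9163, f(5/3) ≈ 0.9808, f(11/6) ≈ 1.0415, f(2) ≈ 1.0986, f(13/6) ≈ 1.1527, f(7/3) ≈ 1.2040.
Sum = Δs · [f(1) + f(7/6) + f(4/3) + ...].
Sum ≈ 1.4512.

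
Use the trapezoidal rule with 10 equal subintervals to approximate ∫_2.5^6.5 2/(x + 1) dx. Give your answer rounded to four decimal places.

Δx = (6.5 − 2.5)/10 = 0.4.
f(2.5) = 4/7, f(2.9) = 20/39, f(3.3) = 20/43, f(3.7) = 20/47, f(4.1) = 20/51, f(4.5) = 4/11, f(4.9) = 20/59, f(5.3) = 20/63, f(5.7) = 20/67, f(6.1) = 20/71, f(6.5) = 4/15.
T_10 = (Δx/2)·[f(x_0) + 2f(x_1) + ... + 2f(x_{9}) + f(x_10)].
Sum ≈ 1.5260.

1.5260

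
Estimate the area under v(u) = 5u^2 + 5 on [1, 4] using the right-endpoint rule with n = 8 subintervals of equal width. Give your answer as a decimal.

134.4140625

Δu = (4 − 1)/8 = 0.375.
Right endpoints: 1.375, 1.75, 2.125, 2.5, 2.875, 3.25, 3.625, 4.
v(1.375) = 14.453125, v(1.75) = 20.3125, v(2.125) = 27.578125, v(2.5) = 36.25, v(2.875) = 46.328125, v(3.25) = 57.8125, v(3.625) = 70.703125, v(4) = 85.
Sum = Δu · [v(1.375) + v(1.75) + v(2.125) + ...].
Sum = 134.4140625.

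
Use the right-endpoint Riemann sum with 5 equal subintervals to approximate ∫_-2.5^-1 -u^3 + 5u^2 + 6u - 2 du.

10.59

Δu = (-1 − (-2.5))/5 = 0.3.
Right endpoints: -2.2, -1.9, -1.6, -1.3, -1.
f(-2.2) = 19.648, f(-1.9) = 11.509, f(-1.6) = 5.296, f(-1.3) = 0.847, f(-1) = -2.
Sum = Δu · [f(-2.2) + f(-1.9) + f(-1.6) + f(-1.3) + f(-1)].
Sum = 10.59.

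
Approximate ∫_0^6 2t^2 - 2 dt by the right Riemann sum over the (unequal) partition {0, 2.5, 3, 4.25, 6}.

199.40625

Subinterval widths: 2.5, 0.5, 1.25, 1.75.
Right endpoints: 2.5, 3, 4.25, 6.
f(2.5) = 10.5, f(3) = 16, f(4.25) = 34.125, f(6) = 70.
Sum = Σ Δt_i · f(t_i).
Sum = 199.40625.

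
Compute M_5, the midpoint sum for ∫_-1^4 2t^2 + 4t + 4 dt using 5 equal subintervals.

Δt = (4 − (-1))/5 = 1.
Midpoints: -0.5, 0.5, 1.5, 2.5, 3.5.
f(-0.5) = 2.5, f(0.5) = 6.5, f(1.5) = 14.5, f(2.5) = 26.5, f(3.5) = 42.5.
Sum = Δt · [f(-0.5) + f(0.5) + f(1.5) + f(2.5) + f(3.5)].
Sum = 92.5.

92.5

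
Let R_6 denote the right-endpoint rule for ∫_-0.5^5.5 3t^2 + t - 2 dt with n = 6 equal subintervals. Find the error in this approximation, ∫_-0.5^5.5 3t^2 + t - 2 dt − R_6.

Exact integral: ∫_-0.5^5.5 f(t) dt = 169.5.
R_6 = 220.5.
Error = 169.5 − 220.5 = -51.

-51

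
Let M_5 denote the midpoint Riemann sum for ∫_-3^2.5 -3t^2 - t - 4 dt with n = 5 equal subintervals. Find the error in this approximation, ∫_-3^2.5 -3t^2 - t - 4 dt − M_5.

-1.66375

Exact integral: ∫_-3^2.5 f(t) dt = -63.25.
M_5 = -61.58625.
Error = -63.25 − (-61.58625) = -1.66375.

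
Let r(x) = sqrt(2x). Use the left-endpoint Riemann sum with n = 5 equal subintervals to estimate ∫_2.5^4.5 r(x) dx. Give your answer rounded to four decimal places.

Δx = (4.5 − 2.5)/5 = 0.4.
Left endpoints: 2.5, 2.9, 3.3, 3.7, 4.1.
r(2.5) ≈ 2.2361, r(2.9) ≈ 2.4083, r(3.3) ≈ 2.5690, r(3.7) ≈ 2.7203, r(4.1) ≈ 2.8636.
Sum = Δx · [r(2.5) + r(2.9) + r(3.3) + r(3.7) + r(4.1)].
Sum ≈ 5.1189.

5.1189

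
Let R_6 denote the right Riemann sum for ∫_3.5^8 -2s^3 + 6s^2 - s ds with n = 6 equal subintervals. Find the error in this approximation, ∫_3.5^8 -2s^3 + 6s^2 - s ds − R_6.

249.1171875

Exact integral: ∫_3.5^8 f(s) ds = -1060.59375.
R_6 = -1309.7109375.
Error = -1060.59375 − (-1309.7109375) = 249.1171875.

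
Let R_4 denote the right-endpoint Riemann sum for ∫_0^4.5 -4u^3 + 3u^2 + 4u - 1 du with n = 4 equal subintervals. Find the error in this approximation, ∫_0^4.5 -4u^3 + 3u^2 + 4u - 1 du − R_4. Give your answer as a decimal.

Exact integral: ∫_0^4.5 f(u) du = -282.9375.
R_4 = -466.453125.
Error = -282.9375 − (-466.453125) = 183.515625.

183.515625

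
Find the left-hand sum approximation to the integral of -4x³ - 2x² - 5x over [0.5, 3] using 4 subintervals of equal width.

Δx = (3 − 0.5)/4 = 0.625.
Left endpoints: 0.5, 1.125, 1.75, 2.375.
f(0.5) = -3.5, f(1.125) = -13.8515625, f(1.75) = -36.3125, f(2.375) = -76.7421875.
Sum = Δx · [f(0.5) + f(1.125) + f(1.75) + f(2.375)].
Sum = -81.50390625.

-81.50390625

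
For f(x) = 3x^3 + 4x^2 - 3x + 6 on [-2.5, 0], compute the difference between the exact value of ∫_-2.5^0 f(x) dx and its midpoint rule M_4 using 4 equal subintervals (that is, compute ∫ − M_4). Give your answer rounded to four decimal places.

-0.5900

Exact integral: ∫_-2.5^0 f(x) dx ≈ 15.911458.
M_4 ≈ 16.501465.
Error ≈ 15.911458 − 16.501465 ≈ -0.5900.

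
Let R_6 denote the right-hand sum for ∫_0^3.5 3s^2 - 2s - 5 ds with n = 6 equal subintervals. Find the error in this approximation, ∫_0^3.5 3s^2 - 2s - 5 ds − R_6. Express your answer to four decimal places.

Exact integral: ∫_0^3.5 f(s) ds = 13.125.
R_6 ≈ 22.397569.
Error ≈ 13.125 − 22.397569 ≈ -9.2726.

-9.2726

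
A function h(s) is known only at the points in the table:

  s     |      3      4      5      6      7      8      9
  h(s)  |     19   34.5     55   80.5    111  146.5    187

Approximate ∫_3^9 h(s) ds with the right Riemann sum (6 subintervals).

614.5

Δs = 1.
Sum = 1·[34.5 + 55 + 80.5 + 111 + 146.5 + 187] = 614.5.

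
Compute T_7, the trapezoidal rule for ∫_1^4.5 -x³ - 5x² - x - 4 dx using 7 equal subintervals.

Δx = (4.5 − 1)/7 = 0.5.
f(1) = -11, f(1.5) = -20.125, f(2) = -34, f(2.5) = -53.375, f(3) = -79, f(3.5) = -111.625, f(4) = -152, f(4.5) = -200.875.
T_7 = (Δx/2)·[f(x_0) + 2f(x_1) + ... + 2f(x_{6}) + f(x_7)].
Sum = -278.03125.

-278.03125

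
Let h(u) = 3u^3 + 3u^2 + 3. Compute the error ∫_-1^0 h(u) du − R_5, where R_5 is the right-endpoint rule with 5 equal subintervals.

Exact integral: ∫_-1^0 h(u) du = 3.25.
R_5 = 3.24.
Error = 3.25 − 3.24 = 0.01.

0.01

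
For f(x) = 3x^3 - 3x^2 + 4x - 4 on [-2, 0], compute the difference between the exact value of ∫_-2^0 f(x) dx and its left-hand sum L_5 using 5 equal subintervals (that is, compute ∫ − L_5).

9.44

Exact integral: ∫_-2^0 f(x) dx = -36.
L_5 = -45.44.
Error = -36 − (-45.44) = 9.44.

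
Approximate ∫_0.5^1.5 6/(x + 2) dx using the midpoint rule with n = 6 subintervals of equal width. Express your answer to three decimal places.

2.018

Δx = (1.5 − 0.5)/6 = 1/6.
Midpoints: 7/12, 0.75, 11/12, 13/12, 1.25, 17/12.
f(7/12) = 72/31, f(0.75) = 24/11, f(11/12) = 72/35, f(13/12) = 72/37, f(1.25) = 24/13, f(17/12) = 72/41.
Sum = Δx · [f(7/12) + f(0.75) + f(11/12) + ...].
Sum ≈ 2.018.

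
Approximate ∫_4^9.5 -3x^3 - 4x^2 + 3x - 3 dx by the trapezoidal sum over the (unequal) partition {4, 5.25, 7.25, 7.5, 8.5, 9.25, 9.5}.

Subinterval widths: 1.25, 2, 0.25, 1, 0.75, 0.25.
f(4) = -247, f(5.25) = -531.609375, f(7.25) = -1334.734375, f(7.5) = -1471.125, f(8.5) = -2108.875, f(9.25) = -2691.859375, f(9.5) = -2907.625.
On each subinterval the trapezoid contributes (Δx_i/2)·[f(x_{i-1}) + f(x_i)].
Sum = -6993.91796875.

-6993.91796875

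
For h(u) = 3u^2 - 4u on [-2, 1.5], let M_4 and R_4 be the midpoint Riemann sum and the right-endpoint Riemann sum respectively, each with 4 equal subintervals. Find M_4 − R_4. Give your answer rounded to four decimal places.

M_4 ≈ 14.205078.
R_4 = 7.79296875.
M_4 − R_4 ≈ 6.4121.

6.4121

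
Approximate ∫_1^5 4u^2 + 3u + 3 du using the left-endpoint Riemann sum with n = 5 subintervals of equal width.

Δu = (5 − 1)/5 = 0.8.
Left endpoints: 1, 1.8, 2.6, 3.4, 4.2.
f(1) = 10, f(1.8) = 21.36, f(2.6) = 37.84, f(3.4) = 59.44, f(4.2) = 86.16.
Sum = Δu · [f(1) + f(1.8) + f(2.6) + f(3.4) + f(4.2)].
Sum = 171.84.

171.84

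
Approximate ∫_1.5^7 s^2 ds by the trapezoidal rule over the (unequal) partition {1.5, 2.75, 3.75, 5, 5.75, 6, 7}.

Subinterval widths: 1.25, 1, 1.25, 0.75, 0.25, 1.
f(1.5) = 2.25, f(2.75) = 7.5625, f(3.75) = 14.0625, f(5) = 25, f(5.75) = 33.0625, f(6) = 36, f(7) = 49.
On each subinterval the trapezoid contributes (Δs_i/2)·[f(s_{i-1}) + f(s_i)].
Sum = 114.265625.

114.265625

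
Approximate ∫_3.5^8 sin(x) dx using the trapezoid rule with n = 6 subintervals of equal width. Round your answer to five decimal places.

-0.75353

Δx = (8 − 3.5)/6 = 0.75.
f(3.5) ≈ -0.35078, f(4.25) ≈ -0.89499, f(5) ≈ -0.95892, f(5.75) ≈ -0.50828, f(6.5) ≈ 0.21512, f(7.25) ≈ 0.82308, f(8) ≈ 0.98936.
T_6 = (Δx/2)·[f(x_0) + 2f(x_1) + ... + 2f(x_{5}) + f(x_6)].
Sum ≈ -0.75353.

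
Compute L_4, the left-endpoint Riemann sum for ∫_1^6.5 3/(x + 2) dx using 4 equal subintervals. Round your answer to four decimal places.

Δx = (6.5 − 1)/4 = 1.375.
Left endpoints: 1, 2.375, 3.75, 5.125.
f(1) = 1, f(2.375) = 24/35, f(3.75) = 12/23, f(5.125) = 8/19.
Sum = Δx · [f(1) + f(2.375) + f(3.75) + f(5.125)].
Sum ≈ 3.6142.

3.6142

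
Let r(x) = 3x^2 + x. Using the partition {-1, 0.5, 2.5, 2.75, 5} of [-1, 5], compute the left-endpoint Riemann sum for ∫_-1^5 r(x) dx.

Subinterval widths: 1.5, 2, 0.25, 2.25.
Left endpoints: -1, 0.5, 2.5, 2.75.
r(-1) = 2, r(0.5) = 1.25, r(2.5) = 21.25, r(2.75) = 25.4375.
Sum = Σ Δx_i · r(x_i).
Sum = 68.046875.

68.046875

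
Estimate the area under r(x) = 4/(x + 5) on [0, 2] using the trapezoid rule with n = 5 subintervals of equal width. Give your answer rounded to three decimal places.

1.347

Δx = (2 − 0)/5 = 0.4.
r(0) = 0.8, r(0.4) = 20/27, r(0.8) = 20/29, r(1.2) = 20/31, r(1.6) = 20/33, r(2) = 4/7.
T_5 = (Δx/2)·[r(x_0) + 2r(x_1) + ... + 2r(x_{4}) + r(x_5)].
Sum ≈ 1.347.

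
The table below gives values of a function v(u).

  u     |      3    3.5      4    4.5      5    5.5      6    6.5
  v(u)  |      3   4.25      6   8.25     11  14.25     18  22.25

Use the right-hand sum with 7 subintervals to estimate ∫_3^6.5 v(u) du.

Δu = 0.5.
Sum = 0.5·[4.25 + 6 + 8.25 + 11 + 14.25 + 18 + 22.25] = 42.

42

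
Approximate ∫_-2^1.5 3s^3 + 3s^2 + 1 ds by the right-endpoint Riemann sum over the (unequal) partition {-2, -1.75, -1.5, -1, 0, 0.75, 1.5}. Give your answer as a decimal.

Subinterval widths: 0.25, 0.25, 0.5, 1, 0.75, 0.75.
Right endpoints: -1.75, -1.5, -1, 0, 0.75, 1.5.
f(-1.75) = -5.890625, f(-1.5) = -2.375, f(-1) = 1, f(0) = 1, f(0.75) = 3.953125, f(1.5) = 17.875.
Sum = Σ Δs_i · f(s_i).
Sum = 15.8046875.

15.8046875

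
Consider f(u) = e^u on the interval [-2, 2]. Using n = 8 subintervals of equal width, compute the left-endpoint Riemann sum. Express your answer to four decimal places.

Δu = (2 − (-2))/8 = 0.5.
Left endpoints: -2, -1.5, -1, -0.5, 0, 0.5, 1, 1.5.
f(-2) ≈ 0.1353, f(-1.5) ≈ 0.2231, f(-1) ≈ 0.3679, f(-0.5) ≈ 0.6065, f(0) ≈ 1.0000, f(0.5) ≈ 1.6487, f(1) ≈ 2.7183, f(1.5) ≈ 4.4817.
Sum = Δu · [f(-2) + f(-1.5) + f(-1) + ...].
Sum ≈ 5.5908.

5.5908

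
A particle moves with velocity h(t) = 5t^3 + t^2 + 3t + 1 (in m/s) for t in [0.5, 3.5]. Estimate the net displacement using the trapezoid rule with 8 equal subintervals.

Δt = (3.5 − 0.5)/8 = 0.375.
h(0.5) = 3.375, h(0.875) = 3963/512, h(1.25) = 16.078125, h(1.625) = 15345/512, h(2) = 51, h(2.375) = 41343/512, h(2.75) = 120.796875, h(3.125) = 88437/512, h(3.5) = 238.125.
T_8 = (Δt/2)·[h(t_0) + 2h(t_1) + ... + 2h(t_{7}) + h(t_8)].
Sum = 224.9296875.

224.9296875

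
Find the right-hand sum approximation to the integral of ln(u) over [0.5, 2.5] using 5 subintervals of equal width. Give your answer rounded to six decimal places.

Δu = (2.5 − 0.5)/5 = 0.4.
Right endpoints: 0.9, 1.3, 1.7, 2.1, 2.5.
f(0.9) ≈ -0.105361, f(1.3) ≈ 0.262364, f(1.7) ≈ 0.530628, f(2.1) ≈ 0.741937, f(2.5) ≈ 0.916291.
Sum = Δu · [f(0.9) + f(1.3) + f(1.7) + f(2.1) + f(2.5)].
Sum ≈ 0.938344.

0.938344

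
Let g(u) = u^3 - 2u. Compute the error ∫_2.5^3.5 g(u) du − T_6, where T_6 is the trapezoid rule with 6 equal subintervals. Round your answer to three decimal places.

-0.042

Exact integral: ∫_2.5^3.5 g(u) du = 21.75.
T_6 ≈ 21.79167.
Error ≈ 21.75 − 21.79167 ≈ -0.042.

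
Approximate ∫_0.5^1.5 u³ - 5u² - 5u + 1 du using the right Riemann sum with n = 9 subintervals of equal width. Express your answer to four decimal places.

Δu = (1.5 − 0.5)/9 = 1/9.
Right endpoints: 11/18, 13/18, 5/6, 17/18, 19/18, 7/6, 23/18, 25/18, 1.5.
f(11/18) = -21547/5832, f(13/18) = -28241/5832, f(5/6) = -1309/216, f(17/18) = -42805/5832, f(19/18) = -50579/5832, f(7/6) = -2171/216, f(23/18) = -66871/5832, f(25/18) = -75293/5832, f(1.5) = -14.375.
Sum = Δu · [f(11/18) + f(13/18) + f(5/6) + ...].
Sum ≈ -8.8236.

-8.8236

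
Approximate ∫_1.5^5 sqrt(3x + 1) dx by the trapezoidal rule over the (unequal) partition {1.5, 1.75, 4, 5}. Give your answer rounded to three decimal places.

Subinterval widths: 0.25, 2.25, 1.
f(1.5) ≈ 2.345, f(1.75) ≈ 2.500, f(4) ≈ 3.606, f(5) ≈ 4.000.
On each subinterval the trapezoid contributes (Δx_i/2)·[f(x_{i-1}) + f(x_i)].
Sum ≈ 11.277.

11.277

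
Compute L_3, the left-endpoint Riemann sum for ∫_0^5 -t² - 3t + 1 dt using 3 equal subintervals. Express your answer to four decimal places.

Δt = (5 − 0)/3 = 5/3.
Left endpoints: 0, 5/3, 10/3.
f(0) = 1, f(5/3) = -61/9, f(10/3) = -181/9.
Sum = Δt · [f(0) + f(5/3) + f(10/3)].
Sum ≈ -43.1481.

-43.1481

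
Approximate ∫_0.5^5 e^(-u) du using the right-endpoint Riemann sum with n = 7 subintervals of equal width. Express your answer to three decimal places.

0.428

Δu = (5 − 0.5)/7 = 9/14.
Right endpoints: 8/7, 25/14, 17/7, 43/14, 26/7, 61/14, 5.
f(8/7) ≈ 0.319, f(25/14) ≈ 0.168, f(17/7) ≈ 0.088, f(43/14) ≈ 0.046, f(26/7) ≈ 0.024, f(61/14) ≈ 0.013, f(5) ≈ 0.007.
Sum = Δu · [f(8/7) + f(25/14) + f(17/7) + ...].
Sum ≈ 0.428.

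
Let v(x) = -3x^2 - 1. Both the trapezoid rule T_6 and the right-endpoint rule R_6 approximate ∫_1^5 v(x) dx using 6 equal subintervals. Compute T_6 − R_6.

24

T_6 ≈ -128.888889.
R_6 ≈ -152.888889.
T_6 − R_6 = 24.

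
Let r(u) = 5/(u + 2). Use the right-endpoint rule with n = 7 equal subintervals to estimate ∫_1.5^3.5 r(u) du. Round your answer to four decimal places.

2.1874

Δu = (3.5 − 1.5)/7 = 2/7.
Right endpoints: 25/14, 29/14, 33/14, 37/14, 41/14, 45/14, 3.5.
r(25/14) = 70/53, r(29/14) = 70/57, r(33/14) = 70/61, r(37/14) = 14/13, r(41/14) = 70/69, r(45/14) = 70/73, r(3.5) = 10/11.
Sum = Δu · [r(25/14) + r(29/14) + r(33/14) + ...].
Sum ≈ 2.1874.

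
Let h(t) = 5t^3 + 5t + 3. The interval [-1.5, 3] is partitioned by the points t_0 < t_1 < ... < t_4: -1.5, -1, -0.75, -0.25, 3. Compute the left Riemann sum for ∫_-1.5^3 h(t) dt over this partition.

Subinterval widths: 0.5, 0.25, 0.5, 3.25.
Left endpoints: -1.5, -1, -0.75, -0.25.
h(-1.5) = -21.375, h(-1) = -7, h(-0.75) = -2.859375, h(-0.25) = 1.671875.
Sum = Σ Δt_i · h(t_i).
Sum = -8.43359375.

-8.43359375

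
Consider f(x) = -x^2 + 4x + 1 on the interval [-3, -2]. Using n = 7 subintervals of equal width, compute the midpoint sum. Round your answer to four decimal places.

Δx = (-2 − (-3))/7 = 1/7.
Midpoints: -41/14, -39/14, -37/14, -2.5, -33/14, -31/14, -29/14.
f(-41/14) = -3781/196, f(-39/14) = -3509/196, f(-37/14) = -3245/196, f(-2.5) = -15.25, f(-33/14) = -2741/196, f(-31/14) = -2501/196, f(-29/14) = -2269/196.
Sum = Δx · [f(-41/14) + f(-39/14) + f(-37/14) + ...].
Sum ≈ -15.3316.

-15.3316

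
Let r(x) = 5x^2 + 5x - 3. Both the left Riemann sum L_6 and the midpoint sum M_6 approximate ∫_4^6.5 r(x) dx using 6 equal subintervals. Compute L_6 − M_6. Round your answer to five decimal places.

-29.40538

L_6 ≈ 379.5804398.
M_6 ≈ 408.9858218.
L_6 − M_6 ≈ -29.40538.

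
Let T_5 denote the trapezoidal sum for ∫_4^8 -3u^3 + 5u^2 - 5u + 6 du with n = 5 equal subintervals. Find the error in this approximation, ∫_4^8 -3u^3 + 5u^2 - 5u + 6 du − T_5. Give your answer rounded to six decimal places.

Exact integral: ∫_4^8 f(u) du ≈ -2229.33333333.
T_5 = -2250.24.
Error ≈ -2229.33333333 − (-2250.24) ≈ 20.906667.

20.906667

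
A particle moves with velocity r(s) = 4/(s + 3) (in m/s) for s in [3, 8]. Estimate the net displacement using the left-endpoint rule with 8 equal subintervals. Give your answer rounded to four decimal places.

2.5218

Δs = (8 − 3)/8 = 0.625.
Left endpoints: 3, 3.625, 4.25, 4.875, 5.5, 6.125, 6.75, 7.375.
r(3) = 2/3, r(3.625) = 32/53, r(4.25) = 16/29, r(4.875) = 32/63, r(5.5) = 8/17, r(6.125) = 32/73, r(6.75) = 16/39, r(7.375) = 32/83.
Sum = Δs · [r(3) + r(3.625) + r(4.25) + ...].
Sum ≈ 2.5218.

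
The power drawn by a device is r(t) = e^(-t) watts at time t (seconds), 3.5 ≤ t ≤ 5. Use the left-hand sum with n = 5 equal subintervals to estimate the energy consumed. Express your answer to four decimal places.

Δt = (5 − 3.5)/5 = 0.3.
Left endpoints: 3.5, 3.8, 4.1, 4.4, 4.7.
r(3.5) ≈ 0.0302, r(3.8) ≈ 0.0224, r(4.1) ≈ 0.0166, r(4.4) ≈ 0.0123, r(4.7) ≈ 0.0091.
Sum = Δt · [r(3.5) + r(3.8) + r(4.1) + r(4.4) + r(4.7)].
Sum ≈ 0.0272.

0.0272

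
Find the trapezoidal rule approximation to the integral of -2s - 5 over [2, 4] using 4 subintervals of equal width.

-22

Δs = (4 − 2)/4 = 0.5.
f(2) = -9, f(2.5) = -10, f(3) = -11, f(3.5) = -12, f(4) = -13.
T_4 = (Δs/2)·[f(s_0) + 2f(s_1) + 2f(s_2) + 2f(s_3) + f(s_4)].
Sum = -22.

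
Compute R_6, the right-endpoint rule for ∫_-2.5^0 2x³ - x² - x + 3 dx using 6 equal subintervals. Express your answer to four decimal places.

-7.4378

Δx = (0 − (-2.5))/6 = 5/12.
Right endpoints: -25/12, -5/3, -1.25, -5/6, -5/12, 0.
f(-25/12) = -14983/864, f(-5/3) = -199/27, f(-1.25) = -1.21875, f(-5/6) = 107/54, f(-5/12) = 2677/864, f(0) = 3.
Sum = Δx · [f(-25/12) + f(-5/3) + f(-1.25) + ...].
Sum ≈ -7.4378.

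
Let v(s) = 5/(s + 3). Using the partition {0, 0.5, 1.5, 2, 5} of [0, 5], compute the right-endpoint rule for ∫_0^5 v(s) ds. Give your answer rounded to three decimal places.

Subinterval widths: 0.5, 1, 0.5, 3.
Right endpoints: 0.5, 1.5, 2, 5.
v(0.5) = 10/7, v(1.5) = 10/9, v(2) = 1, v(5) = 0.625.
Sum = Σ Δs_i · v(s_i).
Sum ≈ 4.200.

4.200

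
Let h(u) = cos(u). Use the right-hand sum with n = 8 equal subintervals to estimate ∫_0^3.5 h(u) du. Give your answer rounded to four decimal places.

Δu = (3.5 − 0)/8 = 0.4375.
Right endpoints: 0.4375, 0.875, 1.3125, 1.75, 2.1875, 2.625, 3.0625, 3.5.
h(0.4375) ≈ 0.9058, h(0.875) ≈ 0.6410, h(1.3125) ≈ 0.2554, h(1.75) ≈ -0.1782, h(2.1875) ≈ -0.5783, h(2.625) ≈ -0.8695, h(3.0625) ≈ -0.9969, h(3.5) ≈ -0.9365.
Sum = Δu · [h(0.4375) + h(0.875) + h(1.3125) + ...].
Sum ≈ -0.7688.

-0.7688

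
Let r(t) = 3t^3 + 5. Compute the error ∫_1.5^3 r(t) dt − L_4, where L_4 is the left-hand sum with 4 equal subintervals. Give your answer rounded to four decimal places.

Exact integral: ∫_1.5^3 r(t) dt = 64.453125.
L_4 ≈ 51.875977.
Error ≈ 64.453125 − 51.875977 ≈ 12.5771.

12.5771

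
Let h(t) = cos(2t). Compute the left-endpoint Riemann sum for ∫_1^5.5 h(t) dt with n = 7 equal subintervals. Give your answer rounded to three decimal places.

Δt = (5.5 − 1)/7 = 9/14.
Left endpoints: 1, 23/14, 16/7, 41/14, 25/7, 59/14, 34/7.
h(1) ≈ -0.416, h(23/14) ≈ -0.990, h(16/7) ≈ -0.140, h(41/14) ≈ 0.911, h(25/7) ≈ 0.653, h(59/14) ≈ -0.543, h(34/7) ≈ -0.958.
Sum = Δt · [h(1) + h(23/14) + h(16/7) + ...].
Sum ≈ -0.955.

-0.955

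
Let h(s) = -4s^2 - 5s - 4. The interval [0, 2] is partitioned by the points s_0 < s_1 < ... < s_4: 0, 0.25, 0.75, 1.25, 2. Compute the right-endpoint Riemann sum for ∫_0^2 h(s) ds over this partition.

Subinterval widths: 0.25, 0.5, 0.5, 0.75.
Right endpoints: 0.25, 0.75, 1.25, 2.
h(0.25) = -5.5, h(0.75) = -10, h(1.25) = -16.5, h(2) = -30.
Sum = Σ Δs_i · h(s_i).
Sum = -37.125.

-37.125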